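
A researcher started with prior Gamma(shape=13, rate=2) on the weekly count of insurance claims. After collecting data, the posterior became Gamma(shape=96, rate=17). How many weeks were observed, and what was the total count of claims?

Gamma–Poisson conjugacy: posterior shape = α + Σxᵢ, posterior rate = β + n.
Matching: Σxᵢ = 96 − 13 = 83 and n = 17 − 2 = 15.

n = 15 weeks with total 83 claims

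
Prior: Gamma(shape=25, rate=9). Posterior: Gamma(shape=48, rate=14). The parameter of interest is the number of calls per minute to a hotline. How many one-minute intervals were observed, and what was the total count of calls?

n = 5 one-minute intervals with total 23 calls

A Gamma(α, β) prior (rate parametrization) on a Poisson rate with n observations summing to S gives posterior Gamma(α+S, β+n).
Matching: Σxᵢ = 48 − 25 = 23 and n = 14 − 9 = 5.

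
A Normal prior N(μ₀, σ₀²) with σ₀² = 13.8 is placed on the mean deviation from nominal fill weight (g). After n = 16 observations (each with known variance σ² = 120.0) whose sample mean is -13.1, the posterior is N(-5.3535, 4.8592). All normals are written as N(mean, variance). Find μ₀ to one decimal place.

With known observation variance, the Normal–Normal posterior has precision τ_n = τ₀ + n/σ² and mean μ_n = (τ₀μ₀ + (n/σ²)x̄)/τ_n.
Here τ₀ = 1/13.8 = 0.072464 and τ_data = 16/120.0 = 0.133333, so τ_n = 0.205797.
Rearranging for μ₀: μ₀ = (μ_n·τ_n − τ_data·x̄)/τ₀ = (-5.3535·0.205797 − 0.133333·-13.1) / 0.072464 = 0.644928/0.072464 ≈ 8.9.

μ₀ = 8.9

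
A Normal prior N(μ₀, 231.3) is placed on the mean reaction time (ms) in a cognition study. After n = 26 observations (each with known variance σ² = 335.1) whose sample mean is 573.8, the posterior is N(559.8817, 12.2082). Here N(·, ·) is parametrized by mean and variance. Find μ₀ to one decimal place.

With known observation variance, the Normal–Normal posterior has precision τ_n = τ₀ + n/σ² and mean μ_n = (τ₀μ₀ + (n/σ²)x̄)/τ_n.
Here τ₀ = 1/231.3 = 0.004323 and τ_data = 26/335.1 = 0.077589, so τ_n = 0.081912.
Rearranging for μ₀: μ₀ = (μ_n·τ_n − τ_data·x̄)/τ₀ = (559.8817·0.081912 − 0.077589·573.8) / 0.004323 = 1.340462/0.004323 ≈ 310.1.

μ₀ = 310.1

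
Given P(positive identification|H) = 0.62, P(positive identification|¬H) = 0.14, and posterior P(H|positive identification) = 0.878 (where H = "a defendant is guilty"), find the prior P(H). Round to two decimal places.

P(H) = 0.62

In odds form, posterior odds = prior odds × likelihood ratio, so prior odds = posterior odds ÷ LR.
Posterior odds = 0.878/(1−0.878) = 7.1967. LR = 0.62/0.14 = 4.4286.
Prior odds = 7.1967/4.4286 = 1.6251, so P(H) = 1.6251/(1+1.6251) ≈ 0.62.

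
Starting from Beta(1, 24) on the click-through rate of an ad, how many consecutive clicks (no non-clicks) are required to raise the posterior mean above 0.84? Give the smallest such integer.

k = 126

After k clicks and 0 non-clicks the posterior is Beta(1+k, 24), with mean (1+k)/(1+24+k).
Set (1+k)/(25+k) > 0.84 and solve: k > (0.84·25 − 1)/(1 − 0.84) = 125.000.
The smallest integer exceeding 125.000 is 126.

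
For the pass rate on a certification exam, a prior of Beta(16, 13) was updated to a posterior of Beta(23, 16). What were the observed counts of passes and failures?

Beta is conjugate to the binomial likelihood: posterior = Beta(a+s, b+f).
Match parameters: s=23−16=7, f=16−13=3.

7 passes and 3 failures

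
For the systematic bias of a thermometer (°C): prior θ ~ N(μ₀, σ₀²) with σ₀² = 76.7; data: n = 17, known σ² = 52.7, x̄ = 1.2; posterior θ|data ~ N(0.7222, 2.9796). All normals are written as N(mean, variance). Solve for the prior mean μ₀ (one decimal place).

μ₀ = -11.1

With known observation variance, the Normal–Normal posterior has precision τ_n = τ₀ + n/σ² and mean μ_n = (τ₀μ₀ + (n/σ²)x̄)/τ_n.
Here τ₀ = 1/76.7 = 0.013038 and τ_data = 17/52.7 = 0.322581, so τ_n = 0.335619.
Rearranging for μ₀: μ₀ = (μ_n·τ_n − τ_data·x̄)/τ₀ = (0.7222·0.335619 − 0.322581·1.2) / 0.013038 = -0.144713/0.013038 ≈ -11.1.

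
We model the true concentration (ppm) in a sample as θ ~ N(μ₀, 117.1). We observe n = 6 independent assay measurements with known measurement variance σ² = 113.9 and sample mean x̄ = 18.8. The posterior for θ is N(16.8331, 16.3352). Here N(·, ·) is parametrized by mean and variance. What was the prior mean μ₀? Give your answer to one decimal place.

The posterior mean is a precision-weighted average: μ_n = (τ₀μ₀ + τ_data·x̄)/(τ₀+τ_data), with τ₀=1/σ₀² and τ_data=n/σ².
Here τ₀ = 1/117.1 = 0.008540 and τ_data = 6/113.9 = 0.052678, so τ_n = 0.061218.
Rearranging for μ₀: μ₀ = (μ_n·τ_n − τ_data·x̄)/τ₀ = (16.8331·0.061218 − 0.052678·18.8) / 0.008540 = 0.040142/0.008540 ≈ 4.7.

μ₀ = 4.7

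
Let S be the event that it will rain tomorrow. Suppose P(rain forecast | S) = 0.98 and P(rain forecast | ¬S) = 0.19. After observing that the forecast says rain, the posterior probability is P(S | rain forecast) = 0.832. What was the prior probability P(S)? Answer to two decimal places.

P(S) = 0.49

In odds form, posterior odds = prior odds × likelihood ratio, so prior odds = posterior odds ÷ LR.
Posterior odds = 0.832/(1−0.832) = 4.9524. LR = 0.98/0.19 = 5.1579.
Prior odds = 4.9524/5.1579 = 0.9602, so P(S) = 0.9602/(1+0.9602) ≈ 0.49.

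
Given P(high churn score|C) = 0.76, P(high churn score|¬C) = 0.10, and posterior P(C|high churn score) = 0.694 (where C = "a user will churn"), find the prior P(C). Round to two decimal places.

In odds form, posterior odds = prior odds × likelihood ratio, so prior odds = posterior odds ÷ LR.
Posterior odds = 0.694/(1−0.694) = 2.2680. LR = 0.76/0.10 = 7.6000.
Prior odds = 2.2680/7.6000 = 0.2984, so P(C) = 0.2984/(1+0.2984) ≈ 0.23.

P(C) = 0.23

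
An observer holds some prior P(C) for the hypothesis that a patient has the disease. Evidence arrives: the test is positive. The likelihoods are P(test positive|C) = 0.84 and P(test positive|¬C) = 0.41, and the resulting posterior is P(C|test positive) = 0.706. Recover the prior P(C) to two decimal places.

P(C) = 0.54

Bayes' rule in odds form gives O(C|E) = O(C)·[P(E|C)/P(E|¬C)], hence O(C) = O(C|E)/LR.
Posterior odds = 0.706/(1−0.706) = 2.4014. LR = 0.84/0.41 = 2.0488.
Prior odds = 2.4014/2.0488 = 1.1721, so P(C) = 1.1721/(1+1.1721) ≈ 0.54.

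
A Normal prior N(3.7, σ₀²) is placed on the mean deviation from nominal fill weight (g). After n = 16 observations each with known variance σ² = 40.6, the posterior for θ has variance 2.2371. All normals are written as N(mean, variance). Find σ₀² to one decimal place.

Posterior precision equals prior precision plus data precision: 1/σ_n² = 1/σ₀² + n/σ².
So 1/σ₀² = 1/2.2371 − 16/40.6 = 0.447007 − 0.394089 = 0.052918.
Hence σ₀² = 1/0.052918 ≈ 18.9.

σ₀² = 18.9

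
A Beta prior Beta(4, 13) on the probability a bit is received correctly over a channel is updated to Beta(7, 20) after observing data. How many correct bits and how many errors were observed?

Under Beta–binomial conjugacy the posterior parameters are (a+s, b+f).
Match parameters: s=7−4=3, f=20−13=7.

3 correct bits and 7 errors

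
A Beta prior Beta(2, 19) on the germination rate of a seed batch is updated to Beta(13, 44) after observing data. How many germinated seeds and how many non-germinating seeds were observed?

11 germinated seeds and 25 non-germinating seeds

Under Beta–binomial conjugacy the posterior parameters are (a+s, b+f).
Match parameters: s=13−2=11, f=44−19=25.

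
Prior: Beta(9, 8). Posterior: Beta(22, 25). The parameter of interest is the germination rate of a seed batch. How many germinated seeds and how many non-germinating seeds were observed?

Under Beta–binomial conjugacy the posterior parameters are (a+s, b+f).
So s = 22 − 9 = 13 and f = 25 − 8 = 17.

13 germinated seeds and 17 non-germinating seeds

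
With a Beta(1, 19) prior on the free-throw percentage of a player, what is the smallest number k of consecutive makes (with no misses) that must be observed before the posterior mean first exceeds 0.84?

k = 99

After k makes and 0 misses the posterior is Beta(1+k, 19), with mean (1+k)/(1+19+k).
Set (1+k)/(20+k) > 0.84 and solve: k > (0.84·20 − 1)/(1 − 0.84) = 98.750.
The smallest integer exceeding 98.750 is 99.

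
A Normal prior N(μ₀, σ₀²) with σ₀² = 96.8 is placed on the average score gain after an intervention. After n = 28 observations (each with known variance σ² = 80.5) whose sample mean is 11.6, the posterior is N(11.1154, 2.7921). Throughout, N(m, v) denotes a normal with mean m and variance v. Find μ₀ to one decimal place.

μ₀ = -5.2

With known observation variance, the Normal–Normal posterior has precision τ_n = τ₀ + n/σ² and mean μ_n = (τ₀μ₀ + (n/σ²)x̄)/τ_n.
Here τ₀ = 1/96.8 = 0.010331 and τ_data = 28/80.5 = 0.347826, so τ_n = 0.358157.
Rearranging for μ₀: μ₀ = (μ_n·τ_n − τ_data·x̄)/τ₀ = (11.1154·0.358157 − 0.347826·11.6) / 0.010331 = -0.053723/0.010331 ≈ -5.2.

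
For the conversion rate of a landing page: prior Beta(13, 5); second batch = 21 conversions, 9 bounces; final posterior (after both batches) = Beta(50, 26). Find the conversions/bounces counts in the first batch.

Sequential conjugate updates are equivalent to a single update on the pooled data, so total successes = posterior α − prior α and total failures = posterior β − prior β.
Total across both batches: 50−13=37 conversions, 26−5=21 bounces.
Subtract the second batch: 37−21=16 conversions and 21−9=12 bounces.

16 conversions and 12 bounces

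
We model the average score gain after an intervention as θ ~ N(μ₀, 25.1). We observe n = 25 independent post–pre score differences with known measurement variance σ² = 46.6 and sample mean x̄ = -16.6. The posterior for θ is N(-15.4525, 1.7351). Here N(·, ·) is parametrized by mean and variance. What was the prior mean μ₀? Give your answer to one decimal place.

The posterior mean is a precision-weighted average: μ_n = (τ₀μ₀ + τ_data·x̄)/(τ₀+τ_data), with τ₀=1/σ₀² and τ_data=n/σ².
Here τ₀ = 1/25.1 = 0.039841 and τ_data = 25/46.6 = 0.536481, so τ_n = 0.576322.
Rearranging for μ₀: μ₀ = (μ_n·τ_n − τ_data·x̄)/τ₀ = (-15.4525·0.576322 − 0.536481·-16.6) / 0.039841 = -0.000031/0.039841 ≈ 0.0.

μ₀ = 0.0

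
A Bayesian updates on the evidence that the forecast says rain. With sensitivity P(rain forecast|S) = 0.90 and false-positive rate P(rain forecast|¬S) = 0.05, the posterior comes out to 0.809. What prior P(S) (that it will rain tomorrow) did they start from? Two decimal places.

In odds form, posterior odds = prior odds × likelihood ratio, so prior odds = posterior odds ÷ LR.
Posterior odds = 0.809/(1−0.809) = 4.2356. LR = 0.90/0.05 = 18.0000.
Prior odds = 4.2356/18.0000 = 0.2353, so P(S) = 0.2353/(1+0.2353) ≈ 0.19.

P(S) = 0.19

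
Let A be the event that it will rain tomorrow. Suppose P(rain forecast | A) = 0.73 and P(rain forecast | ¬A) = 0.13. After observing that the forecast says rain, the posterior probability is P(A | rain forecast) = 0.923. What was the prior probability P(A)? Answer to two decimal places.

P(A) = 0.68

In odds form, posterior odds = prior odds × likelihood ratio, so prior odds = posterior odds ÷ LR.
Posterior odds = 0.923/(1−0.923) = 11.9870. LR = 0.73/0.13 = 5.6154.
Prior odds = 11.9870/5.6154 = 2.1347, so P(A) = 2.1347/(1+2.1347) ≈ 0.68.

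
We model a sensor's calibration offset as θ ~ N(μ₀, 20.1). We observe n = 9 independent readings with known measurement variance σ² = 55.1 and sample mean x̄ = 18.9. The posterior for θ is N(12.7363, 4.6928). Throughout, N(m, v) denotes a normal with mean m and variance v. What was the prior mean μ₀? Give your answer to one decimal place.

μ₀ = -7.5

The posterior mean is a precision-weighted average: μ_n = (τ₀μ₀ + τ_data·x̄)/(τ₀+τ_data), with τ₀=1/σ₀² and τ_data=n/σ².
Here τ₀ = 1/20.1 = 0.049751 and τ_data = 9/55.1 = 0.163339, so τ_n = 0.213090.
Rearranging for μ₀: μ₀ = (μ_n·τ_n − τ_data·x̄)/τ₀ = (12.7363·0.213090 − 0.163339·18.9) / 0.049751 = -0.373129/0.049751 ≈ -7.5.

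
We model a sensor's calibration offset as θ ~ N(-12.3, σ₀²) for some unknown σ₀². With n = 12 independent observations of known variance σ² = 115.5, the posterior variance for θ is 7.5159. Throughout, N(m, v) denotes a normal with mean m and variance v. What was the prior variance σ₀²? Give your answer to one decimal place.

σ₀² = 34.3

For the Normal–Normal model with known σ², precisions add: τ_n = τ₀ + n/σ².
So 1/σ₀² = 1/7.5159 − 12/115.5 = 0.133051 − 0.103896 = 0.029155.
Hence σ₀² = 1/0.029155 ≈ 34.3.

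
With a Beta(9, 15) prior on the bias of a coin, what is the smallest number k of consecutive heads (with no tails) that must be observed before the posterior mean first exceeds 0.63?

After k heads and 0 tails the posterior is Beta(9+k, 15), with mean (9+k)/(9+15+k).
Set (9+k)/(24+k) > 0.63 and solve: k > (0.63·24 − 9)/(1 − 0.63) = 16.541.
The smallest integer exceeding 16.541 is 17.

k = 17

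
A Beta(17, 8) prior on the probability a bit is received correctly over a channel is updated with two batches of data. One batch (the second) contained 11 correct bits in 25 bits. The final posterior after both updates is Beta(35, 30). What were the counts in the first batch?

Sequential conjugate updates are equivalent to a single update on the pooled data, so total successes = posterior α − prior α and total failures = posterior β − prior β.
Total across both batches: 35−17=18 correct bits, 30−8=22 errors.
Subtract the second batch: 18−11=7 correct bits and 22−14=8 errors.

7 correct bits and 8 errors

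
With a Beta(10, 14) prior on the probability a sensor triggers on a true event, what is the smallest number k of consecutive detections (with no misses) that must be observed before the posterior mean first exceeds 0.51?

After k detections and 0 misses the posterior is Beta(10+k, 14), with mean (10+k)/(10+14+k).
Set (10+k)/(24+k) > 0.51 and solve: k > (0.51·24 − 10)/(1 − 0.51) = 4.571.
The smallest integer exceeding 4.571 is 5, and checking k=5: (15)/(29) = 0.5172 > 0.51.

k = 5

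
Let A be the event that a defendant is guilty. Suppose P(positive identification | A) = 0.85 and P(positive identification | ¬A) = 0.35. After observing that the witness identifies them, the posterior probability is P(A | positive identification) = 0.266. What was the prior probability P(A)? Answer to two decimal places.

In odds form, posterior odds = prior odds × likelihood ratio, so prior odds = posterior odds ÷ LR.
Posterior odds = 0.266/(1−0.266) = 0.3624. LR = 0.85/0.35 = 2.4286.
Prior odds = 0.3624/2.4286 = 0.1492, so P(A) = 0.1492/(1+0.1492) ≈ 0.13.

P(A) = 0.13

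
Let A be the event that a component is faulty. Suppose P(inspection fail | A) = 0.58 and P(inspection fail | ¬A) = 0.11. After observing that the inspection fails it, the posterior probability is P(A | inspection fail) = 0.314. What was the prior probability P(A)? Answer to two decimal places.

Bayes' rule in odds form gives O(A|E) = O(A)·[P(E|A)/P(E|¬A)], hence O(A) = O(A|E)/LR.
Posterior odds = 0.314/(1−0.314) = 0.4577. LR = 0.58/0.11 = 5.2727.
Prior odds = 0.4577/5.2727 = 0.0868, so P(A) = 0.0868/(1+0.0868) ≈ 0.08.

P(A) = 0.08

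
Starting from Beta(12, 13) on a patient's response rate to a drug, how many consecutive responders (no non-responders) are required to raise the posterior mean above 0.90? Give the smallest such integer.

k = 106

After k responders and 0 non-responders the posterior is Beta(12+k, 13), with mean (12+k)/(12+13+k).
Set (12+k)/(25+k) > 0.90 and solve: k > (0.90·25 − 12)/(1 − 0.90) = 105.000.
The smallest integer exceeding 105.000 is 106, and checking k=106: (118)/(131) = 0.9008 > 0.90.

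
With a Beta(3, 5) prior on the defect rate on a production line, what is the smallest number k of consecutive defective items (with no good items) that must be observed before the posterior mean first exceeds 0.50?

After k defective items and 0 good items the posterior is Beta(3+k, 5), with mean (3+k)/(3+5+k).
Set (3+k)/(8+k) > 0.50 and solve: k > (0.50·8 − 3)/(1 − 0.50) = 2.000.
The smallest integer exceeding 2.000 is 3.

k = 3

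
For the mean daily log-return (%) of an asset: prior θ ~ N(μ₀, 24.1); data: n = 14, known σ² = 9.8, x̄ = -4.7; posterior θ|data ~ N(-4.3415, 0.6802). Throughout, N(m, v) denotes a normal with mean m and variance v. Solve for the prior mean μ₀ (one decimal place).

μ₀ = 8.0

The posterior mean is a precision-weighted average: μ_n = (τ₀μ₀ + τ_data·x̄)/(τ₀+τ_data), with τ₀=1/σ₀² and τ_data=n/σ².
Here τ₀ = 1/24.1 = 0.041494 and τ_data = 14/9.8 = 1.428571, so τ_n = 1.470065.
Rearranging for μ₀: μ₀ = (μ_n·τ_n − τ_data·x̄)/τ₀ = (-4.3415·1.470065 − 1.428571·-4.7) / 0.041494 = 0.331997/0.041494 ≈ 8.0.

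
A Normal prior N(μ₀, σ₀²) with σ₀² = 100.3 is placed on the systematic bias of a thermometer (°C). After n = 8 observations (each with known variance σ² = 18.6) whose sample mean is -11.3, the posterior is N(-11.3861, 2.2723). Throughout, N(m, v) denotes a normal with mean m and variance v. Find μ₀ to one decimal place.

With known observation variance, the Normal–Normal posterior has precision τ_n = τ₀ + n/σ² and mean μ_n = (τ₀μ₀ + (n/σ²)x̄)/τ_n.
Here τ₀ = 1/100.3 = 0.009970 and τ_data = 8/18.6 = 0.430108, so τ_n = 0.440078.
Rearranging for μ₀: μ₀ = (μ_n·τ_n − τ_data·x̄)/τ₀ = (-11.3861·0.440078 − 0.430108·-11.3) / 0.009970 = -0.150552/0.009970 ≈ -15.1.

μ₀ = -15.1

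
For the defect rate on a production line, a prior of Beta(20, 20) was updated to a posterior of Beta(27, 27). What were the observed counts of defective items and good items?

Under Beta–binomial conjugacy the posterior parameters are (α+s, β+f).
So s = 27 − 20 = 7 and f = 27 − 20 = 7.

7 defective items and 7 good items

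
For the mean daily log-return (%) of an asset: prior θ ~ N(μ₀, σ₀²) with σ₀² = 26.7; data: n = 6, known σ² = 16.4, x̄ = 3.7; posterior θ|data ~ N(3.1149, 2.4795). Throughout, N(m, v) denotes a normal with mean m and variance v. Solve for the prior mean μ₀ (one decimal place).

The posterior mean is a precision-weighted average: μ_n = (τ₀μ₀ + τ_data·x̄)/(τ₀+τ_data), with τ₀=1/σ₀² and τ_data=n/σ².
Here τ₀ = 1/26.7 = 0.037453 and τ_data = 6/16.4 = 0.365854, so τ_n = 0.403307.
Rearranging for μ₀: μ₀ = (μ_n·τ_n − τ_data·x̄)/τ₀ = (3.1149·0.403307 − 0.365854·3.7) / 0.037453 = -0.097399/0.037453 ≈ -2.6.

μ₀ = -2.6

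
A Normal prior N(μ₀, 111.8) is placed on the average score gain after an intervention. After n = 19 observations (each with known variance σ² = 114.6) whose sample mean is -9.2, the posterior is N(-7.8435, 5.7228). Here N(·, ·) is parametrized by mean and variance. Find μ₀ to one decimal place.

μ₀ = 17.3

With known observation variance, the Normal–Normal posterior has precision τ_n = τ₀ + n/σ² and mean μ_n = (τ₀μ₀ + (n/σ²)x̄)/τ_n.
Here τ₀ = 1/111.8 = 0.008945 and τ_data = 19/114.6 = 0.165794, so τ_n = 0.174739.
Rearranging for μ₀: μ₀ = (μ_n·τ_n − τ_data·x̄)/τ₀ = (-7.8435·0.174739 − 0.165794·-9.2) / 0.008945 = 0.154739/0.008945 ≈ 17.3.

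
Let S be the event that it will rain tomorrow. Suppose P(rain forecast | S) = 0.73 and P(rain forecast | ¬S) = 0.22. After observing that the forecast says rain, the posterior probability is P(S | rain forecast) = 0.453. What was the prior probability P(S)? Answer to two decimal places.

P(S) = 0.20

In odds form, posterior odds = prior odds × likelihood ratio, so prior odds = posterior odds ÷ LR.
Posterior odds = 0.453/(1−0.453) = 0.8282. LR = 0.73/0.22 = 3.3182.
Prior odds = 0.8282/3.3182 = 0.2496, so P(S) = 0.2496/(1+0.2496) ≈ 0.20.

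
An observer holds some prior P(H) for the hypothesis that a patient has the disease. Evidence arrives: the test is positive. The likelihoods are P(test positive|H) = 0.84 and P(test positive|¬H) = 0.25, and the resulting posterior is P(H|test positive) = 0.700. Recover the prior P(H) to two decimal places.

In odds form, posterior odds = prior odds × likelihood ratio, so prior odds = posterior odds ÷ LR.
Posterior odds = 0.700/(1−0.700) = 2.3333. LR = 0.84/0.25 = 3.3600.
Prior odds = 2.3333/3.3600 = 0.6944, so P(H) = 0.6944/(1+0.6944) ≈ 0.41.

P(H) = 0.41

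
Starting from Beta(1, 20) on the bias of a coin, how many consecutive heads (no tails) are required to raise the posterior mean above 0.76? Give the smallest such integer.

After k heads and 0 tails the posterior is Beta(1+k, 20), with mean (1+k)/(1+20+k).
Set (1+k)/(21+k) > 0.76 and solve: k > (0.76·21 − 1)/(1 − 0.76) = 62.333.
The smallest integer exceeding 62.333 is 63, and checking k=63: (64)/(84) = 0.7619 > 0.76.

k = 63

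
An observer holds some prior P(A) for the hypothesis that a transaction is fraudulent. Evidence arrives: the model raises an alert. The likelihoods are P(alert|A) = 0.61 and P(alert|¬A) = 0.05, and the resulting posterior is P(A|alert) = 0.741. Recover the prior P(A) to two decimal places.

Bayes' rule in odds form gives O(A|E) = O(A)·[P(E|A)/P(E|¬A)], hence O(A) = O(A|E)/LR.
Posterior odds = 0.741/(1−0.741) = 2.8610. LR = 0.61/0.05 = 12.2000.
Prior odds = 2.8610/12.2000 = 0.2345, so P(A) = 0.2345/(1+0.2345) ≈ 0.19.

P(A) = 0.19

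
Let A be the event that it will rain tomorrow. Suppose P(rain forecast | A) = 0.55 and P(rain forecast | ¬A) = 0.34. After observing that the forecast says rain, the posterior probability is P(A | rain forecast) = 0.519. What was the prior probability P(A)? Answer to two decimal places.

Bayes' rule in odds form gives O(A|E) = O(A)·[P(E|A)/P(E|¬A)], hence O(A) = O(A|E)/LR.
Posterior odds = 0.519/(1−0.519) = 1.0790. LR = 0.55/0.34 = 1.6176.
Prior odds = 1.0790/1.6176 = 0.6670, so P(A) = 0.6670/(1+0.6670) ≈ 0.40.

P(A) = 0.40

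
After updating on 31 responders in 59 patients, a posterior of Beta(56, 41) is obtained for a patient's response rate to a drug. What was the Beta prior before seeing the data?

Beta is conjugate to the binomial likelihood: posterior = Beta(a+s, b+f).
Subtract the data counts: 56−31=25, 41−28=13.

Beta(25, 13)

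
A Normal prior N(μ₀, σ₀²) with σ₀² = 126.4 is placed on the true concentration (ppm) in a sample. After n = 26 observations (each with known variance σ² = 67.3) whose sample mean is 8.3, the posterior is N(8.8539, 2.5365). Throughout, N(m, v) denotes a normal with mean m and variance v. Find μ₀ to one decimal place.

The posterior mean is a precision-weighted average: μ_n = (τ₀μ₀ + τ_data·x̄)/(τ₀+τ_data), with τ₀=1/σ₀² and τ_data=n/σ².
Here τ₀ = 1/126.4 = 0.007911 and τ_data = 26/67.3 = 0.386330, so τ_n = 0.394241.
Rearranging for μ₀: μ₀ = (μ_n·τ_n − τ_data·x̄)/τ₀ = (8.8539·0.394241 − 0.386330·8.3) / 0.007911 = 0.284031/0.007911 ≈ 35.9.

μ₀ = 35.9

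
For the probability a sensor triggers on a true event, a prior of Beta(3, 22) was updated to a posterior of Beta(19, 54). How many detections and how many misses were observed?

16 detections and 32 misses

Beta is conjugate to the binomial likelihood: posterior = Beta(α+s, β+f).
Match parameters: s=19−3=16, f=54−22=32.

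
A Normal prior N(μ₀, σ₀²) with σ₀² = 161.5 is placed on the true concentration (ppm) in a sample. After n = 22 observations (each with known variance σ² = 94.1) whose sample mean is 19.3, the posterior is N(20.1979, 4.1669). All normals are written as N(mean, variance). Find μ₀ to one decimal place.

With known observation variance, the Normal–Normal posterior has precision τ_n = τ₀ + n/σ² and mean μ_n = (τ₀μ₀ + (n/σ²)x̄)/τ_n.
Here τ₀ = 1/161.5 = 0.006192 and τ_data = 22/94.1 = 0.233794, so τ_n = 0.239986.
Rearranging for μ₀: μ₀ = (μ_n·τ_n − τ_data·x̄)/τ₀ = (20.1979·0.239986 − 0.233794·19.3) / 0.006192 = 0.334989/0.006192 ≈ 54.1.

μ₀ = 54.1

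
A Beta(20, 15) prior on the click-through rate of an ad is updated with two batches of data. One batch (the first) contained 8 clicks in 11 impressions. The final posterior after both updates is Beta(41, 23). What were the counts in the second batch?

13 clicks and 5 non-clicks

Sequential conjugate updates are equivalent to a single update on the pooled data, so total successes = posterior α − prior α and total failures = posterior β − prior β.
Total across both batches: 41−20=21 clicks, 23−15=8 non-clicks.
Subtract the first batch: 21−8=13 clicks and 8−3=5 non-clicks.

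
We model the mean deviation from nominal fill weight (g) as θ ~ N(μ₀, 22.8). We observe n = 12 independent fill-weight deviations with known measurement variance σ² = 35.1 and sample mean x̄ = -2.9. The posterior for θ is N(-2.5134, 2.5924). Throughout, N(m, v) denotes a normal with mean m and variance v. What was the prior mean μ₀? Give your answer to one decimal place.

μ₀ = 0.5

The posterior mean is a precision-weighted average: μ_n = (τ₀μ₀ + τ_data·x̄)/(τ₀+τ_data), with τ₀=1/σ₀² and τ_data=n/σ².
Here τ₀ = 1/22.8 = 0.043860 and τ_data = 12/35.1 = 0.341880, so τ_n = 0.385740.
Rearranging for μ₀: μ₀ = (μ_n·τ_n − τ_data·x̄)/τ₀ = (-2.5134·0.385740 − 0.341880·-2.9) / 0.043860 = 0.021933/0.043860 ≈ 0.5.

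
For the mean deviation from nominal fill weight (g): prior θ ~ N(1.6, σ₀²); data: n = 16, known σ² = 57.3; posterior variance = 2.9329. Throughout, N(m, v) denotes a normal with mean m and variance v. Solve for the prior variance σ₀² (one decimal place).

Posterior precision equals prior precision plus data precision: 1/σ_n² = 1/σ₀² + n/σ².
So 1/σ₀² = 1/2.9329 − 16/57.3 = 0.340959 − 0.279232 = 0.061727.
Hence σ₀² = 1/0.061727 ≈ 16.2.

σ₀² = 16.2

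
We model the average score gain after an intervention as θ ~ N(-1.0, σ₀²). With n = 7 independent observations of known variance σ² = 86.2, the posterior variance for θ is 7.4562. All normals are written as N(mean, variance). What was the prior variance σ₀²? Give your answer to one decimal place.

Posterior precision equals prior precision plus data precision: 1/σ_n² = 1/σ₀² + n/σ².
So 1/σ₀² = 1/7.4562 − 7/86.2 = 0.134117 − 0.081206 = 0.052911.
Hence σ₀² = 1/0.052911 ≈ 18.9.

σ₀² = 18.9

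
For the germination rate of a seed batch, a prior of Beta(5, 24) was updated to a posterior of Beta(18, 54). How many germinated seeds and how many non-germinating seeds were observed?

13 germinated seeds and 30 non-germinating seeds

A Beta(α, β) prior with s successes and f failures in binomial data gives a Beta(α+s, β+f) posterior.
So s = 18 − 5 = 13 and f = 54 − 24 = 30.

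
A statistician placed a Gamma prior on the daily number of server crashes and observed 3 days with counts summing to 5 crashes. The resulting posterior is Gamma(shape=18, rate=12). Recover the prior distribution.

A Gamma(α, β) prior (rate parametrization) on a Poisson rate with n observations summing to S gives posterior Gamma(α+S, β+n).
So α = 18 − 5 = 13 and β = 12 − 3 = 9.

Gamma(shape=13, rate=9)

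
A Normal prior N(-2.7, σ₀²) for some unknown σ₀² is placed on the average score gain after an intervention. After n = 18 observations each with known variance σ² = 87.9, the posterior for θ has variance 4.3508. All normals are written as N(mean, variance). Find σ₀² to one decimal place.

For the Normal–Normal model with known σ², precisions add: τ_n = τ₀ + n/σ².
So 1/σ₀² = 1/4.3508 − 18/87.9 = 0.229843 − 0.204778 = 0.025065.
Hence σ₀² = 1/0.025065 ≈ 39.9.

σ₀² = 39.9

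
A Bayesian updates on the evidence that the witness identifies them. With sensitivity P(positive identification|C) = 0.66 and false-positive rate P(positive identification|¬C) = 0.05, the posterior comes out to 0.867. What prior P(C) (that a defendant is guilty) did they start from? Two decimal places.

In odds form, posterior odds = prior odds × likelihood ratio, so prior odds = posterior odds ÷ LR.
Posterior odds = 0.867/(1−0.867) = 6.5188. LR = 0.66/0.05 = 13.2000.
Prior odds = 6.5188/13.2000 = 0.4938, so P(C) = 0.4938/(1+0.4938) ≈ 0.33.

P(C) = 0.33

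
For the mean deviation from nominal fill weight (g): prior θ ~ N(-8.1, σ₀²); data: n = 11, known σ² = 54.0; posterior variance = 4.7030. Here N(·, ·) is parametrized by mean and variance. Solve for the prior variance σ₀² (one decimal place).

For the Normal–Normal model with known σ², precisions add: τ_n = τ₀ + n/σ².
So 1/σ₀² = 1/4.7030 − 11/54.0 = 0.212630 − 0.203704 = 0.008926.
Hence σ₀² = 1/0.008926 ≈ 112.0.

σ₀² = 112.0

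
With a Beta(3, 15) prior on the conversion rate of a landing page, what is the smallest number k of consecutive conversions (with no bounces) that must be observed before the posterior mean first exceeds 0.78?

After k conversions and 0 bounces the posterior is Beta(3+k, 15), with mean (3+k)/(3+15+k).
Set (3+k)/(18+k) > 0.78 and solve: k > (0.78·18 − 3)/(1 − 0.78) = 50.182.
The smallest integer exceeding 50.182 is 51.

k = 51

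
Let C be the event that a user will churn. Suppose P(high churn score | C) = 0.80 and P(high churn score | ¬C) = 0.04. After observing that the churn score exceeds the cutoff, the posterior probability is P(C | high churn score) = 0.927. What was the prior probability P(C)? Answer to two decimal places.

Bayes' rule in odds form gives O(C|E) = O(C)·[P(E|C)/P(E|¬C)], hence O(C) = O(C|E)/LR.
Posterior odds = 0.927/(1−0.927) = 12.6986. LR = 0.80/0.04 = 20.0000.
Prior odds = 12.6986/20.0000 = 0.6349, so P(C) = 0.6349/(1+0.6349) ≈ 0.39.

P(C) = 0.39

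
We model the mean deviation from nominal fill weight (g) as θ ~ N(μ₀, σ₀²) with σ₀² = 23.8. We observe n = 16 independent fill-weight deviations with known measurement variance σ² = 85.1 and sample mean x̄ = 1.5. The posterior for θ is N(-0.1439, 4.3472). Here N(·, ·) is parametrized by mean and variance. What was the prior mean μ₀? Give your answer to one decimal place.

The posterior mean is a precision-weighted average: μ_n = (τ₀μ₀ + τ_data·x̄)/(τ₀+τ_data), with τ₀=1/σ₀² and τ_data=n/σ².
Here τ₀ = 1/23.8 = 0.042017 and τ_data = 16/85.1 = 0.188014, so τ_n = 0.230031.
Rearranging for μ₀: μ₀ = (μ_n·τ_n − τ_data·x̄)/τ₀ = (-0.1439·0.230031 − 0.188014·1.5) / 0.042017 = -0.315122/0.042017 ≈ -7.5.

μ₀ = -7.5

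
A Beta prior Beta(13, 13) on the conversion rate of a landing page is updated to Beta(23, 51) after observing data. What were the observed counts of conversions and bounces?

Under Beta–binomial conjugacy the posterior parameters are (a+s, b+f).
Match parameters: s=23−13=10, f=51−13=38.

10 conversions and 38 bounces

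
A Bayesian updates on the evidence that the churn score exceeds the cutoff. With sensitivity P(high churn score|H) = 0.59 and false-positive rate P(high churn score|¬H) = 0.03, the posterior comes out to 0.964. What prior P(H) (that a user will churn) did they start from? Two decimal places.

Bayes' rule in odds form gives O(H|E) = O(H)·[P(E|H)/P(E|¬H)], hence O(H) = O(H|E)/LR.
Posterior odds = 0.964/(1−0.964) = 26.7778. LR = 0.59/0.03 = 19.6667.
Prior odds = 26.7778/19.6667 = 1.3616, so P(H) = 1.3616/(1+1.3616) ≈ 0.58.

P(H) = 0.58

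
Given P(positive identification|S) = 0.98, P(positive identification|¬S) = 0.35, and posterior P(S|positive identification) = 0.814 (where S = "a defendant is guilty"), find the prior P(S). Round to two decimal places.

Bayes' rule in odds form gives O(S|E) = O(S)·[P(E|S)/P(E|¬S)], hence O(S) = O(S|E)/LR.
Posterior odds = 0.814/(1−0.814) = 4.3763. LR = 0.98/0.35 = 2.8000.
Prior odds = 4.3763/2.8000 = 1.5630, so P(S) = 1.5630/(1+1.5630) ≈ 0.61.

P(S) = 0.61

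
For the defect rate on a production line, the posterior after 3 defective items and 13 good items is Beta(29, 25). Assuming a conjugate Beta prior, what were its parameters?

Beta(26, 12)

A Beta(a, b) prior with s successes and f failures in binomial data gives a Beta(a+s, b+f) posterior.
So a = 29 − 3 = 26 and b = 25 − 13 = 12.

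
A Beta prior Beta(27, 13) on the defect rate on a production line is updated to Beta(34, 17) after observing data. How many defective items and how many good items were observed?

7 defective items and 4 good items

Under Beta–binomial conjugacy the posterior parameters are (α+s, β+f).
Match parameters: s=34−27=7, f=17−13=4.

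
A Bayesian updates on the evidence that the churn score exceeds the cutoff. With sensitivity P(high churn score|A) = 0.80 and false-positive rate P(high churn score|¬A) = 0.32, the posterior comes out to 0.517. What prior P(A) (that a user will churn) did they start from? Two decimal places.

In odds form, posterior odds = prior odds × likelihood ratio, so prior odds = posterior odds ÷ LR.
Posterior odds = 0.517/(1−0.517) = 1.0704. LR = 0.80/0.32 = 2.5000.
Prior odds = 1.0704/2.5000 = 0.4282, so P(A) = 0.4282/(1+0.4282) ≈ 0.30.

P(A) = 0.30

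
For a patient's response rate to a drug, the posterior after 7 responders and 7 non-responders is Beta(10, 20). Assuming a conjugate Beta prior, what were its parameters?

Beta(3, 13)

A Beta(a, b) prior with s successes and f failures in binomial data gives a Beta(a+s, b+f) posterior.
So a = 10 − 7 = 3 and b = 20 − 7 = 13.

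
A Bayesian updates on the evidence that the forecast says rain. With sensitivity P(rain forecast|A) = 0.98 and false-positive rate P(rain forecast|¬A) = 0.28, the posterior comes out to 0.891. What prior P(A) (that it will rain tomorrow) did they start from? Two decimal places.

In odds form, posterior odds = prior odds × likelihood ratio, so prior odds = posterior odds ÷ LR.
Posterior odds = 0.891/(1−0.891) = 8.1743. LR = 0.98/0.28 = 3.5000.
Prior odds = 8.1743/3.5000 = 2.3355, so P(A) = 2.3355/(1+2.3355) ≈ 0.70.

P(A) = 0.70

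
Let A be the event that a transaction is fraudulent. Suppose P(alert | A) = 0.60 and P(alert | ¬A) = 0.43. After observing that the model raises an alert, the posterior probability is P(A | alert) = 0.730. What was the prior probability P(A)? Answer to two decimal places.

In odds form, posterior odds = prior odds × likelihood ratio, so prior odds = posterior odds ÷ LR.
Posterior odds = 0.730/(1−0.730) = 2.7037. LR = 0.60/0.43 = 1.3953.
Prior odds = 2.7037/1.3953 = 1.9377, so P(A) = 1.9377/(1+1.9377) ≈ 0.66.

P(A) = 0.66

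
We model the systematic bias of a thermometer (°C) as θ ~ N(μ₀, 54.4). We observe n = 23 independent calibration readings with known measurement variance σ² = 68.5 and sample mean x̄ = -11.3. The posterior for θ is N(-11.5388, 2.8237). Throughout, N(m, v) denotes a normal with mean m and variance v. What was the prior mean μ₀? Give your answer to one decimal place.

μ₀ = -15.9

With known observation variance, the Normal–Normal posterior has precision τ_n = τ₀ + n/σ² and mean μ_n = (τ₀μ₀ + (n/σ²)x̄)/τ_n.
Here τ₀ = 1/54.4 = 0.018382 and τ_data = 23/68.5 = 0.335766, so τ_n = 0.354148.
Rearranging for μ₀: μ₀ = (μ_n·τ_n − τ_data·x̄)/τ₀ = (-11.5388·0.354148 − 0.335766·-11.3) / 0.018382 = -0.292287/0.018382 ≈ -15.9.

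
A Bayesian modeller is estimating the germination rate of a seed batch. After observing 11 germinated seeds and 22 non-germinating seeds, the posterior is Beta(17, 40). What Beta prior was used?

A Beta(a, b) prior with s successes and f failures in binomial data gives a Beta(a+s, b+f) posterior.
Subtract the data counts: 17−11=6, 40−22=18.

Beta(6, 18)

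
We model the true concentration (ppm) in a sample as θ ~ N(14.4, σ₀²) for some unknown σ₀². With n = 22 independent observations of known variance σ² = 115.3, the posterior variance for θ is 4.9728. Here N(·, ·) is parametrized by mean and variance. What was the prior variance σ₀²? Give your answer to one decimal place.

σ₀² = 97.2

Posterior precision equals prior precision plus data precision: 1/σ_n² = 1/σ₀² + n/σ².
So 1/σ₀² = 1/4.9728 − 22/115.3 = 0.201094 − 0.190807 = 0.010287.
Hence σ₀² = 1/0.010287 ≈ 97.2.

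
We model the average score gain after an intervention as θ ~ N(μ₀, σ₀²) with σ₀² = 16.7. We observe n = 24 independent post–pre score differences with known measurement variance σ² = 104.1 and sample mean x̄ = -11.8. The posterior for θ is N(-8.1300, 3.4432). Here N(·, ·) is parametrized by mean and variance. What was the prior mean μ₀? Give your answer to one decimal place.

The posterior mean is a precision-weighted average: μ_n = (τ₀μ₀ + τ_data·x̄)/(τ₀+τ_data), with τ₀=1/σ₀² and τ_data=n/σ².
Here τ₀ = 1/16.7 = 0.059880 and τ_data = 24/104.1 = 0.230548, so τ_n = 0.290428.
Rearranging for μ₀: μ₀ = (μ_n·τ_n − τ_data·x̄)/τ₀ = (-8.1300·0.290428 − 0.230548·-11.8) / 0.059880 = 0.359287/0.059880 ≈ 6.0.

μ₀ = 6.0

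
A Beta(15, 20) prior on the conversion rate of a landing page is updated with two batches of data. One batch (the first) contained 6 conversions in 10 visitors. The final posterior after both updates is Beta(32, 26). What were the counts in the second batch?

Sequential conjugate updates are equivalent to a single update on the pooled data, so total successes = posterior α − prior α and total failures = posterior β − prior β.
Total across both batches: 32−15=17 conversions, 26−20=6 bounces.
Subtract the first batch: 17−6=11 conversions and 6−4=2 bounces.

11 conversions and 2 bounces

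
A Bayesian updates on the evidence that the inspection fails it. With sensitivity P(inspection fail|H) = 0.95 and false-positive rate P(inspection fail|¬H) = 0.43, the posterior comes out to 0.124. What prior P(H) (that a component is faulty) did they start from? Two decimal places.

In odds form, posterior odds = prior odds × likelihood ratio, so prior odds = posterior odds ÷ LR.
Posterior odds = 0.124/(1−0.124) = 0.1416. LR = 0.95/0.43 = 2.2093.
Prior odds = 0.1416/2.2093 = 0.0641, so P(H) = 0.0641/(1+0.0641) ≈ 0.06.

P(H) = 0.06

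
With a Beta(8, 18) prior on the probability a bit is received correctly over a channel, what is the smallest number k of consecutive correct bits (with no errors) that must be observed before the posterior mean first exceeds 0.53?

k = 13

After k correct bits and 0 errors the posterior is Beta(8+k, 18), with mean (8+k)/(8+18+k).
Set (8+k)/(26+k) > 0.53 and solve: k > (0.53·26 − 8)/(1 − 0.53) = 12.298.
The smallest integer exceeding 12.298 is 13, and checking k=13: (21)/(39) = 0.5385 > 0.53.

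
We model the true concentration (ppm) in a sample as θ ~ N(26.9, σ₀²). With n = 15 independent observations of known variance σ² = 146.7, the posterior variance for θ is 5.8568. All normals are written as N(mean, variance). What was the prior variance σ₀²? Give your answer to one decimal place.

Posterior precision equals prior precision plus data precision: 1/σ_n² = 1/σ₀² + n/σ².
So 1/σ₀² = 1/5.8568 − 15/146.7 = 0.170742 − 0.102249 = 0.068493.
Hence σ₀² = 1/0.068493 ≈ 14.6.

σ₀² = 14.6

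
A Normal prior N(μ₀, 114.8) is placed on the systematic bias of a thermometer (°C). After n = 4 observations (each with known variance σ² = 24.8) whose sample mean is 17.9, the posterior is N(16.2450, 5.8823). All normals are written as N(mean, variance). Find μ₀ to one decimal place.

The posterior mean is a precision-weighted average: μ_n = (τ₀μ₀ + τ_data·x̄)/(τ₀+τ_data), with τ₀=1/σ₀² and τ_data=n/σ².
Here τ₀ = 1/114.8 = 0.008711 and τ_data = 4/24.8 = 0.161290, so τ_n = 0.170001.
Rearranging for μ₀: μ₀ = (μ_n·τ_n − τ_data·x̄)/τ₀ = (16.2450·0.170001 − 0.161290·17.9) / 0.008711 = -0.125425/0.008711 ≈ -14.4.

μ₀ = -14.4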